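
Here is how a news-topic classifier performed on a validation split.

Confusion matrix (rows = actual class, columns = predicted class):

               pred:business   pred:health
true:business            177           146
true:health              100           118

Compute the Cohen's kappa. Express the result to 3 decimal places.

0.086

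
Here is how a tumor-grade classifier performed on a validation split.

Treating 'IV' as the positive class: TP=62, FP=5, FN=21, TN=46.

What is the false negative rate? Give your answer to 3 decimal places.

0.253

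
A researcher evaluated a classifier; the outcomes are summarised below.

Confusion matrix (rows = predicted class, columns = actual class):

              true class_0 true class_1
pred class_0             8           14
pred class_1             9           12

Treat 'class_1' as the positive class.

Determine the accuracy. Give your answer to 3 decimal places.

Accuracy = (TP+TN)/N = (12+8)/43 = 0.465

0.465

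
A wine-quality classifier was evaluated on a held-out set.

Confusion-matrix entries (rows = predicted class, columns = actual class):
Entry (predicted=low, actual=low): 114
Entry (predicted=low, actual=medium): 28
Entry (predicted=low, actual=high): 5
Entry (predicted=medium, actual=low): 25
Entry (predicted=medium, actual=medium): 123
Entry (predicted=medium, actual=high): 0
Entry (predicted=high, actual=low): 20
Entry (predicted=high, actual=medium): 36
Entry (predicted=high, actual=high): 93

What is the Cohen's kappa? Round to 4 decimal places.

0.6150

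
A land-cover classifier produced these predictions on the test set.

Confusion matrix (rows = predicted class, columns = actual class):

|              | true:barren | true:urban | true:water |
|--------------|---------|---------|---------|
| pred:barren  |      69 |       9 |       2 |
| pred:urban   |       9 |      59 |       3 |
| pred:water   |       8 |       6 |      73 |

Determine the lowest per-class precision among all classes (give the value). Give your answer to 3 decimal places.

0.831

Per-class precision (TP/(TP+FP)):
  barren: TP=69, FP=9+2=11 → 69/80 = 0.8625
  urban: TP=59, FP=9+3=12 → 59/71 = 0.8310
  water: TP=73, FP=8+6=14 → 73/87 = 0.8391
Lowest is class 'urban' with precision = 0.831.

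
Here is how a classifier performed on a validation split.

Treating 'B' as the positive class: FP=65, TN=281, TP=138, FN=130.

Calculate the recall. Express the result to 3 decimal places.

0.515

Recall = TP/(TP+FN) = 138/(138+130) = 138/268 = 0.515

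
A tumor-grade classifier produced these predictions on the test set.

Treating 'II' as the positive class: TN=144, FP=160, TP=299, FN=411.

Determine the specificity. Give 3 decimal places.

0.474

Specificity = TN/(TN+FP) = 144/(144+160) = 0.474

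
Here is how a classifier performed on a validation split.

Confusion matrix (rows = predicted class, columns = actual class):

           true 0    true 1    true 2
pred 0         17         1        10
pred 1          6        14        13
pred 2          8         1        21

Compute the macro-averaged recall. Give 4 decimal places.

0.6336

Per-class recall (TP/(TP+FN)):
  0: TP=17, FN=6+8=14 → 17/31 = 0.54839
  1: TP=14, FN=1+1=2 → 14/16 = 0.87500
  2: TP=21, FN=10+13=23 → 21/44 = 0.47727
Macro-recall = mean = (0.54839 + 0.87500 + 0.47727) / 3 = 0.6336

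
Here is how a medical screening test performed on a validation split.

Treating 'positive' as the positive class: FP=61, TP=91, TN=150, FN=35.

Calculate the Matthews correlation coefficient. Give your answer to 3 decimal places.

0.421

MCC = (TP·TN − FP·FN) / √((TP+FP)(TP+FN)(TN+FP)(TN+FN))
Numerator = 91·150 − 61·35 = 11515
Denominator = √(152·126·211·185) = √747598320 = 27342.2442
MCC = 11515 / 27342.2442 = 0.421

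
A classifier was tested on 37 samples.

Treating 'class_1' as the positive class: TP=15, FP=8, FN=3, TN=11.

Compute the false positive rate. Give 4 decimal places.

FPR = FP/(FP+TN) = 8/(8+11) = 0.4211

0.4211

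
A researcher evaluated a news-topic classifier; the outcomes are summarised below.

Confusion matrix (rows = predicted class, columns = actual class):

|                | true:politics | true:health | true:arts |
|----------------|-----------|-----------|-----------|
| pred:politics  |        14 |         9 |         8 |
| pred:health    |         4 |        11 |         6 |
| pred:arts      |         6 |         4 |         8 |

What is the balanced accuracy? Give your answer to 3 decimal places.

0.468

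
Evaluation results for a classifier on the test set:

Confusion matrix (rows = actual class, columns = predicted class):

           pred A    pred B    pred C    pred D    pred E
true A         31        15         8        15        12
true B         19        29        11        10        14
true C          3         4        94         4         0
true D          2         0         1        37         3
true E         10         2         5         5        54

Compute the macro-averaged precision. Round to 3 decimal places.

0.604

Per-class precision (TP/(TP+FP)):
  A: TP=31, FP=19+3+2+10=34 → 31/65 = 0.4769
  B: TP=29, FP=15+4+0+2=21 → 29/50 = 0.5800
  C: TP=94, FP=8+11+1+5=25 → 94/119 = 0.7899
  D: TP=37, FP=15+10+4+5=34 → 37/71 = 0.5211
  E: TP=54, FP=12+14+0+3=29 → 54/83 = 0.6506
Macro-precision = mean = (0.4769 + 0.5800 + 0.7899 + 0.5211 + 0.6506) / 5 = 0.604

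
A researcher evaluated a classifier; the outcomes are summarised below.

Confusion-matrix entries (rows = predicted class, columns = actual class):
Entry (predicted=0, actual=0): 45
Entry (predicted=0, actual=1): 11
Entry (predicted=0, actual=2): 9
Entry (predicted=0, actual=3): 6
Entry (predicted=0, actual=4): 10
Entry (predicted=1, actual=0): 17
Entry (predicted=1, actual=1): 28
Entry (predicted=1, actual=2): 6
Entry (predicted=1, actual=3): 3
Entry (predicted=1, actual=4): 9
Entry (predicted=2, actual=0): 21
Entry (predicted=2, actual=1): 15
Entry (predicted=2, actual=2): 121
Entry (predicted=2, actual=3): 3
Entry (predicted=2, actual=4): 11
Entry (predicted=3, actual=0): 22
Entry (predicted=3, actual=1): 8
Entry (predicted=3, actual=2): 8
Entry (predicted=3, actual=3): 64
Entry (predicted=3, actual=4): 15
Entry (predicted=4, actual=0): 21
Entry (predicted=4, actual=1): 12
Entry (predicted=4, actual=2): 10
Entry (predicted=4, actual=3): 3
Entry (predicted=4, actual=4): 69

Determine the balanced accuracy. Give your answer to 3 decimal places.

Balanced accuracy = mean of per-class recall.
  0: recall = 45/126 = 0.3571
  1: recall = 28/74 = 0.3784
  2: recall = 121/154 = 0.7857
  3: recall = 64/79 = 0.8101
  4: recall = 69/114 = 0.6053
Mean = (0.3571 + 0.3784 + 0.7857 + 0.8101 + 0.6053) / 5 = 0.587

0.587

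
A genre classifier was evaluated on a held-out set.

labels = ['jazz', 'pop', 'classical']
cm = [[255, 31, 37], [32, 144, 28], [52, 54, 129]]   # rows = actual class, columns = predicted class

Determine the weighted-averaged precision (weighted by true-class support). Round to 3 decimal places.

0.692

Per-class precision (TP/(TP+FP)):
  jazz: TP=255, FP=32+52=84 → 255/339 = 0.7522
  pop: TP=144, FP=31+54=85 → 144/229 = 0.6288
  classical: TP=129, FP=37+28=65 → 129/194 = 0.6649
Weighted-precision = Σ (supportᵢ/N)·precisionᵢ with N=762: (323/762)·0.7522 + (204/762)·0.6288 + (235/762)·0.6649 = 0.692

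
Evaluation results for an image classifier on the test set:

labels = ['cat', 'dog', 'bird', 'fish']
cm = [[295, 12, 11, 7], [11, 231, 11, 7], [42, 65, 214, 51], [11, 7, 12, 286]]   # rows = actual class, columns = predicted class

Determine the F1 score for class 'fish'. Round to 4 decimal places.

Take TP from the diagonal, FP from the rest of the 'fish' prediction marginal, FN from the rest of the 'fish' actual marginal.
F1 score = 2·TP/(2·TP+FP+FN).
fish: TP=286, FP=7+7+51=65, FN=11+7+12=30 → 572/667 = 0.85757

0.8576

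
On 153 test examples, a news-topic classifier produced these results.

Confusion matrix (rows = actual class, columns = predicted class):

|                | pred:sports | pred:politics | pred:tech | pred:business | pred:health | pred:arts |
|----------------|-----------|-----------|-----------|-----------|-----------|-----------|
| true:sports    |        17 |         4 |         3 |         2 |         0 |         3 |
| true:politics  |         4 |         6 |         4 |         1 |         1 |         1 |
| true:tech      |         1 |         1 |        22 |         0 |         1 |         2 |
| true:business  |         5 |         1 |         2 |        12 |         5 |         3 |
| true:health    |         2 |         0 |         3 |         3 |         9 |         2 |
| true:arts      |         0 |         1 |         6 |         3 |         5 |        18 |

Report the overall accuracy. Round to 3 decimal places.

0.549

Accuracy = trace / total = (17+6+22+12+9+18=84) / 153 = 84/153 = 0.549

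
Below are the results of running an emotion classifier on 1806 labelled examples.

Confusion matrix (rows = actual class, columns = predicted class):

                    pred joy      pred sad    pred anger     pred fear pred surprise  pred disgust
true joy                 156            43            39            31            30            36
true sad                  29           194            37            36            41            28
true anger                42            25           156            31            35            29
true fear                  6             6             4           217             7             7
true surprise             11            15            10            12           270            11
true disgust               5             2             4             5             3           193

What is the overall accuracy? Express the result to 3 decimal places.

Accuracy = trace / total = (156+194+156+217+270+193=1186) / 1806 = 1186/1806 = 0.657

0.657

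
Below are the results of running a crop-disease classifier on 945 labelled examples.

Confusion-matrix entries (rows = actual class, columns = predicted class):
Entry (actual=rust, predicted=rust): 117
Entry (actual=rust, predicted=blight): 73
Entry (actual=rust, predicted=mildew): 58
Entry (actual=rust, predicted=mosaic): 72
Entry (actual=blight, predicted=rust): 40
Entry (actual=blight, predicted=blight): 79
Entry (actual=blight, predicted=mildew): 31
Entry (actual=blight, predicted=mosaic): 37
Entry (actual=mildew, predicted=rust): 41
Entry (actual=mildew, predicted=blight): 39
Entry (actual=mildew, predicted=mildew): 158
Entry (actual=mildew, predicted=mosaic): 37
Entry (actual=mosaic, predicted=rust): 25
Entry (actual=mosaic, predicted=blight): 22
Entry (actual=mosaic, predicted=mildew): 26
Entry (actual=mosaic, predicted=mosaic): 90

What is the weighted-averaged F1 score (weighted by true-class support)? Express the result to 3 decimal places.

Per-class F1 score (2·TP/(2·TP+FP+FN)):
  rust: TP=117, FP=40+41+25=106, FN=73+58+72=203 → 234/543 = 0.4309
  blight: TP=79, FP=73+39+22=134, FN=40+31+37=108 → 158/400 = 0.3950
  mildew: TP=158, FP=58+31+26=115, FN=41+39+37=117 → 316/548 = 0.5766
  mosaic: TP=90, FP=72+37+37=146, FN=25+22+26=73 → 180/399 = 0.4511
Weighted-F1 score = Σ (supportᵢ/N)·F1 scoreᵢ with N=945: (320/945)·0.4309 + (187/945)·0.3950 + (275/945)·0.5766 + (163/945)·0.4511 = 0.470

0.470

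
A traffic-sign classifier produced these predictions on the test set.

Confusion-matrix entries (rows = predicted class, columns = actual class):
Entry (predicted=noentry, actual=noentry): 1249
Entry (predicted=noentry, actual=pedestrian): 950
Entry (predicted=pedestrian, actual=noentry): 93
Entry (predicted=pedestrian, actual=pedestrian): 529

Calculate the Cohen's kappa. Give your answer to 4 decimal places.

0.2801

Observed agreement pₒ = trace/N = 1778/2821 = 0.63027
Expected agreement pₑ = Σ (rowᵢ·colᵢ)/N² = (1342·2199 + 1479·622)/2821² = 0.48643
κ = (pₒ − pₑ)/(1 − pₑ) = (0.63027 − 0.48643)/(1 − 0.48643) = 0.2801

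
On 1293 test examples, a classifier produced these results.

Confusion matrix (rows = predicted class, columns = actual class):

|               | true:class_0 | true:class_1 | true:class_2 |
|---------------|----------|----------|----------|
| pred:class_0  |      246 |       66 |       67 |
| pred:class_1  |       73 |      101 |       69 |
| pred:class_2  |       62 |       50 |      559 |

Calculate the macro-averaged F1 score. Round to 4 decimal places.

0.6350

Per-class F1 score (2·TP/(2·TP+FP+FN)):
  class_0: TP=246, FP=66+67=133, FN=73+62=135 → 492/760 = 0.64737
  class_1: TP=101, FP=73+69=142, FN=66+50=116 → 202/460 = 0.43913
  class_2: TP=559, FP=62+50=112, FN=67+69=136 → 1118/1366 = 0.81845
Macro-F1 score = mean = (0.64737 + 0.43913 + 0.81845) / 3 = 0.6350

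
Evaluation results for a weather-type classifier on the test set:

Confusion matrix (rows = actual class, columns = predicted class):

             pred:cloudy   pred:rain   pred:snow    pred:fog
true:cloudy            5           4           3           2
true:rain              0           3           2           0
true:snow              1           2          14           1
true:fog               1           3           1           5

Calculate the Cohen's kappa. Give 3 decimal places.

0.417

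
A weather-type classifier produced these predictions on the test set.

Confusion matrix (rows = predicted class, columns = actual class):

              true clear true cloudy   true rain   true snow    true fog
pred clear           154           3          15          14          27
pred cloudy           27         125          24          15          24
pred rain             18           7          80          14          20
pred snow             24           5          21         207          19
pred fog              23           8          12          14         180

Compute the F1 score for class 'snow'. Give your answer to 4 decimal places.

0.7667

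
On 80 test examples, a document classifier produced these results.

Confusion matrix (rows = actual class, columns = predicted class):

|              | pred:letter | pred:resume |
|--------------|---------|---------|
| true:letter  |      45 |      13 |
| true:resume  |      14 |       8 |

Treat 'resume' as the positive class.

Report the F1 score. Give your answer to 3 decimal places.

Precision = TP/(TP+FP) = 8/21 = 0.3810
Recall = TP/(TP+FN) = 8/22 = 0.3636
F1 = 2·TP/(2·TP+FP+FN) = 16/43 = 0.372

0.372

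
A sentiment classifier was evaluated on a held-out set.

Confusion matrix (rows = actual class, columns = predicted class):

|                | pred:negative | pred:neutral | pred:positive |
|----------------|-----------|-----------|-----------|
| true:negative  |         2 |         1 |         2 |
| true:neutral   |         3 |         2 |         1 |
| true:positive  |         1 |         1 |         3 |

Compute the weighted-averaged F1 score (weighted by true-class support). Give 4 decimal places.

Per-class F1 score (2·TP/(2·TP+FP+FN)):
  negative: TP=2, FP=3+1=4, FN=1+2=3 → 4/11 = 0.36364
  neutral: TP=2, FP=1+1=2, FN=3+1=4 → 4/10 = 0.40000
  positive: TP=3, FP=2+1=3, FN=1+1=2 → 6/11 = 0.54545
Weighted-F1 score = Σ (supportᵢ/N)·F1 scoreᵢ with N=16: (5/16)·0.36364 + (6/16)·0.40000 + (5/16)·0.54545 = 0.4341

0.4341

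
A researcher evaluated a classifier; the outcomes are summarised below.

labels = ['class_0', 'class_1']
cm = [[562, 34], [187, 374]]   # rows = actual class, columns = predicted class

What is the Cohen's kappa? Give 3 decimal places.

0.615

Observed agreement pₒ = trace/N = 936/1157 = 0.8090
Expected agreement pₑ = Σ (rowᵢ·colᵢ)/N² = (596·749 + 561·408)/1157² = 0.5045
κ = (pₒ − pₑ)/(1 − pₑ) = (0.8090 − 0.5045)/(1 − 0.5045) = 0.615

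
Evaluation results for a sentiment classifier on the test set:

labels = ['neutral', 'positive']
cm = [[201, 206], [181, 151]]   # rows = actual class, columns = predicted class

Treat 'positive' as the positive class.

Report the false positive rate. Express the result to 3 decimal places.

FPR = FP/(FP+TN) = 206/(206+201) = 0.506

0.506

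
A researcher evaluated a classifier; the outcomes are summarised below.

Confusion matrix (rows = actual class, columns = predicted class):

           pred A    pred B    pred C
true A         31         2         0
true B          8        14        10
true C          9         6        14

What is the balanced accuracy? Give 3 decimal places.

Balanced accuracy = mean of per-class recall.
  A: recall = 31/33 = 0.9394
  B: recall = 14/32 = 0.4375
  C: recall = 14/29 = 0.4828
Mean = (0.9394 + 0.4375 + 0.4828) / 3 = 0.620

0.620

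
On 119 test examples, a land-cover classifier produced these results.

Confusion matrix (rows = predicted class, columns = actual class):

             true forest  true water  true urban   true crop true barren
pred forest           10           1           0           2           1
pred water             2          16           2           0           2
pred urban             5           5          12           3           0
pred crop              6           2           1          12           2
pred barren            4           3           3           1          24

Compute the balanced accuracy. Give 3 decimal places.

Balanced accuracy = mean of per-class recall.
  forest: recall = 10/27 = 0.3704
  water: recall = 16/27 = 0.5926
  urban: recall = 12/18 = 0.6667
  crop: recall = 12/18 = 0.6667
  barren: recall = 24/29 = 0.8276
Mean = (0.3704 + 0.5926 + 0.6667 + 0.6667 + 0.8276) / 5 = 0.625

0.625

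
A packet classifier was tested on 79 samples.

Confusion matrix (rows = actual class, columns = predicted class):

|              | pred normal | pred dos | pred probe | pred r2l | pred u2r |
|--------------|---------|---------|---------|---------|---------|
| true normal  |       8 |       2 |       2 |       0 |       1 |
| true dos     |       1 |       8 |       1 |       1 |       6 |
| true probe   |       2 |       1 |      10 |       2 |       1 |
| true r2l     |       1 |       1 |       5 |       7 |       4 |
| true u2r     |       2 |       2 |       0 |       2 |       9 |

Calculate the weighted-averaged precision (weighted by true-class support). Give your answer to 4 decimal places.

Per-class precision (TP/(TP+FP)):
  normal: TP=8, FP=1+2+1+2=6 → 8/14 = 0.57143
  dos: TP=8, FP=2+1+1+2=6 → 8/14 = 0.57143
  probe: TP=10, FP=2+1+5+0=8 → 10/18 = 0.55556
  r2l: TP=7, FP=0+1+2+2=5 → 7/12 = 0.58333
  u2r: TP=9, FP=1+6+1+4=12 → 9/21 = 0.42857
Weighted-precision = Σ (supportᵢ/N)·precisionᵢ with N=79: (13/79)·0.57143 + (17/79)·0.57143 + (16/79)·0.55556 + (18/79)·0.58333 + (15/79)·0.42857 = 0.5438

0.5438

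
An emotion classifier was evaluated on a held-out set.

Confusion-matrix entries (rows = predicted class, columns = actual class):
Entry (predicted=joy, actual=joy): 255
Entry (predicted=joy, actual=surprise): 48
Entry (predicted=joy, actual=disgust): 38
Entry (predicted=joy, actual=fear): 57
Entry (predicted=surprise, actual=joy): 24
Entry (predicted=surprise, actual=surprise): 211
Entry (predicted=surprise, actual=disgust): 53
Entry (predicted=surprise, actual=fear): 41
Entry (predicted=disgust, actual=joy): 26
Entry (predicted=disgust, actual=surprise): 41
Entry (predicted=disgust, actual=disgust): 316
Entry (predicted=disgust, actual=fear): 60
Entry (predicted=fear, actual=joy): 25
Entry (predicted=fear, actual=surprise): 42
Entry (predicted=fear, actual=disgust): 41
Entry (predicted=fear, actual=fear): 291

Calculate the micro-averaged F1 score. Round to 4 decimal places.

0.6839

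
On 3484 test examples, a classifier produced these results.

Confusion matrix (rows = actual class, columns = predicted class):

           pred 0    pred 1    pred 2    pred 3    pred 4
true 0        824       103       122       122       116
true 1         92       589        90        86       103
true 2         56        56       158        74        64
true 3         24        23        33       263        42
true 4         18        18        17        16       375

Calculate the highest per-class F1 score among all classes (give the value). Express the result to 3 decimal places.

0.716

Per-class F1 score (2·TP/(2·TP+FP+FN)):
  0: TP=824, FP=92+56+24+18=190, FN=103+122+122+116=463 → 1648/2301 = 0.7162
  1: TP=589, FP=103+56+23+18=200, FN=92+90+86+103=371 → 1178/1749 = 0.6735
  2: TP=158, FP=122+90+33+17=262, FN=56+56+74+64=250 → 316/828 = 0.3816
  3: TP=263, FP=122+86+74+16=298, FN=24+23+33+42=122 → 526/946 = 0.5560
  4: TP=375, FP=116+103+64+42=325, FN=18+18+17+16=69 → 750/1144 = 0.6556
Highest is class '0' with F1 score = 0.716.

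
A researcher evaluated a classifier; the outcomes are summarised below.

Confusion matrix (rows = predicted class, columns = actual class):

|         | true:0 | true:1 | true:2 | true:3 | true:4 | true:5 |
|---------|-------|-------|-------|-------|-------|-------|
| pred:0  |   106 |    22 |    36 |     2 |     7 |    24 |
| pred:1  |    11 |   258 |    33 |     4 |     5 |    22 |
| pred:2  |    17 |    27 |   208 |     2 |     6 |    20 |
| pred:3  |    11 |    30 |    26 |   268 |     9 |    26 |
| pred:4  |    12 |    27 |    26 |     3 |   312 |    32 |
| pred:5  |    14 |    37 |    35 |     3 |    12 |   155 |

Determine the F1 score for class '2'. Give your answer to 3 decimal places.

One-vs-rest for '2': TP = diagonal; FP = other classes predicted '2'; FN = '2' predicted as other.
F1 score = 2·TP/(2·TP+FP+FN).
2: TP=208, FP=17+27+2+6+20=72, FN=36+33+26+26+35=156 → 416/644 = 0.6460

0.646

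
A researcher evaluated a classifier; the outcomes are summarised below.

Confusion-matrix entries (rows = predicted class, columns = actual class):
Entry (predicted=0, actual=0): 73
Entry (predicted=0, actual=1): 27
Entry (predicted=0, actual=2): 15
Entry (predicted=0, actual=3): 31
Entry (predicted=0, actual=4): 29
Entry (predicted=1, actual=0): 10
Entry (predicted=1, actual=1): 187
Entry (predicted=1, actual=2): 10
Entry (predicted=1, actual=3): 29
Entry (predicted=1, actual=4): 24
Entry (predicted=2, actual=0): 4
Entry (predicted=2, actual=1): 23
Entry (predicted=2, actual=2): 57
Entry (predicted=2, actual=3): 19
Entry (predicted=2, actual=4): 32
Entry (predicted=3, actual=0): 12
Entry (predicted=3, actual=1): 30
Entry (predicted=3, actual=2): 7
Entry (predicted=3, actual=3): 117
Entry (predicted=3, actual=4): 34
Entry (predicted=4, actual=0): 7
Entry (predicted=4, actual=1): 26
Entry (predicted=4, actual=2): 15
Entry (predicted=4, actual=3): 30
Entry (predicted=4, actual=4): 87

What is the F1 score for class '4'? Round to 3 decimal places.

0.469

F1 score = 2·TP/(2·TP+FP+FN).
4: TP=87, FP=7+26+15+30=78, FN=29+24+32+34=119 → 174/371 = 0.4690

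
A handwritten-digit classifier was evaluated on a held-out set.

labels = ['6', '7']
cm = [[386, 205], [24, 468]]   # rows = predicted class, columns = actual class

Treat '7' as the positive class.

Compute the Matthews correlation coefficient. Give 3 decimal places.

MCC = (TP·TN − FP·FN) / √((TP+FP)(TP+FN)(TN+FP)(TN+FN))
Numerator = 468·386 − 24·205 = 175728
Denominator = √(492·673·410·591) = √80232717960 = 283253.8048
MCC = 175728 / 283253.8048 = 0.620

0.620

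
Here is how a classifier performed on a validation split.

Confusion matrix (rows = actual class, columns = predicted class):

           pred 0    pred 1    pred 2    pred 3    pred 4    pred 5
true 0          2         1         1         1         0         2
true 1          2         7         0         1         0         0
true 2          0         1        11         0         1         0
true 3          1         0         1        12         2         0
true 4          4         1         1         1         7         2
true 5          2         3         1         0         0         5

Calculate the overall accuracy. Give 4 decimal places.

0.6027

Accuracy = trace / total = (2+7+11+12+7+5=44) / 73 = 44/73 = 0.6027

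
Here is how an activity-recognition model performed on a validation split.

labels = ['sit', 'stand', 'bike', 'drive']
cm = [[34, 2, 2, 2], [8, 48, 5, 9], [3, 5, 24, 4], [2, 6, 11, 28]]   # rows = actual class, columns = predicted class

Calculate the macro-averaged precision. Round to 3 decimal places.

0.683

Per-class precision (TP/(TP+FP)):
  sit: TP=34, FP=8+3+2=13 → 34/47 = 0.7234
  stand: TP=48, FP=2+5+6=13 → 48/61 = 0.7869
  bike: TP=24, FP=2+5+11=18 → 24/42 = 0.5714
  drive: TP=28, FP=2+9+4=15 → 28/43 = 0.6512
Macro-precision = mean = (0.7234 + 0.7869 + 0.5714 + 0.6512) / 4 = 0.683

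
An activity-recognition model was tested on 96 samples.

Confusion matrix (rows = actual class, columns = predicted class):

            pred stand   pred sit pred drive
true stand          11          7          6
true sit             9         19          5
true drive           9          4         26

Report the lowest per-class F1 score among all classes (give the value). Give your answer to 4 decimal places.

Per-class F1 score (2·TP/(2·TP+FP+FN)):
  stand: TP=11, FP=9+9=18, FN=7+6=13 → 22/53 = 0.41509
  sit: TP=19, FP=7+4=11, FN=9+5=14 → 38/63 = 0.60317
  drive: TP=26, FP=6+5=11, FN=9+4=13 → 52/76 = 0.68421
Lowest is class 'stand' with F1 score = 0.4151.

0.4151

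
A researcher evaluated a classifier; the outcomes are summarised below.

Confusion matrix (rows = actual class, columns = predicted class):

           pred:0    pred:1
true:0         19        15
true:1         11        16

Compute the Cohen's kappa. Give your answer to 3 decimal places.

0.149

Observed agreement pₒ = trace/N = 35/61 = 0.5738
Expected agreement pₑ = Σ (rowᵢ·colᵢ)/N² = (34·30 + 27·31)/61² = 0.4991
κ = (pₒ − pₑ)/(1 − pₑ) = (0.5738 − 0.4991)/(1 − 0.4991) = 0.149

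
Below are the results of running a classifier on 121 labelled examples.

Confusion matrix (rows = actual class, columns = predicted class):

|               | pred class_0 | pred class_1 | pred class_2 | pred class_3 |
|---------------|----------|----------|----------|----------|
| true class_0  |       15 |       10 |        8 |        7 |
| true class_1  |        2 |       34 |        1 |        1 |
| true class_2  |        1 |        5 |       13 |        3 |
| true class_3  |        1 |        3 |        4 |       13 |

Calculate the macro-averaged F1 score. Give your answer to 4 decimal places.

0.5959

Per-class F1 score (2·TP/(2·TP+FP+FN)):
  class_0: TP=15, FP=2+1+1=4, FN=10+8+7=25 → 30/59 = 0.50847
  class_1: TP=34, FP=10+5+3=18, FN=2+1+1=4 → 68/90 = 0.75556
  class_2: TP=13, FP=8+1+4=13, FN=1+5+3=9 → 26/48 = 0.54167
  class_3: TP=13, FP=7+1+3=11, FN=1+3+4=8 → 26/45 = 0.57778
Macro-F1 score = mean = (0.50847 + 0.75556 + 0.54167 + 0.57778) / 4 = 0.5959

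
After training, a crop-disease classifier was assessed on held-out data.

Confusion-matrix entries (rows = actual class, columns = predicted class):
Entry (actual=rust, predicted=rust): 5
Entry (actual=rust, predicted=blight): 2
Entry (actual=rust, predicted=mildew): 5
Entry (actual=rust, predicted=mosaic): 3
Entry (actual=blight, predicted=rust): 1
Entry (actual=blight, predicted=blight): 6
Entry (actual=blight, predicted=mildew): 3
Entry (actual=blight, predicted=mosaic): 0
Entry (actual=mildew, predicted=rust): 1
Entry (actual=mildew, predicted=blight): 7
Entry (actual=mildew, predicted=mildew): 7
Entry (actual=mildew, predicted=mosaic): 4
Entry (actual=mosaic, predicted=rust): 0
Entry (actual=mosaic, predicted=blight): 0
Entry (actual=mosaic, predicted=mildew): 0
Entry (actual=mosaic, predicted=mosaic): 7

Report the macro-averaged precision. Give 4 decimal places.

Per-class precision (TP/(TP+FP)):
  rust: TP=5, FP=1+1+0=2 → 5/7 = 0.71429
  blight: TP=6, FP=2+7+0=9 → 6/15 = 0.40000
  mildew: TP=7, FP=5+3+0=8 → 7/15 = 0.46667
  mosaic: TP=7, FP=3+0+4=7 → 7/14 = 0.50000
Macro-precision = mean = (0.71429 + 0.40000 + 0.46667 + 0.50000) / 4 = 0.5202

0.5202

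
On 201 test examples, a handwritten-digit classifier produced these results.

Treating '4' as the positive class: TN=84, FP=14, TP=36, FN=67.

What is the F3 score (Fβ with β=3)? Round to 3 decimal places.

0.368

Fβ = (1+β²)·TP / ((1+β²)·TP + β²·FN + FP), with β²=9
= 10·36 / (10·36 + 9·67 + 14) = 0.368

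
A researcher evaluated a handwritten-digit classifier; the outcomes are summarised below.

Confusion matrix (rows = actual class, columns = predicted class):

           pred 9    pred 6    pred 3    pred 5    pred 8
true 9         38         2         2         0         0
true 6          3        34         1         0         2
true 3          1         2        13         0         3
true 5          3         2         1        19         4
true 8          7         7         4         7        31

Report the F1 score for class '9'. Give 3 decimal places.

0.809

One-vs-rest for '9': TP = diagonal; FP = other classes predicted '9'; FN = '9' predicted as other.
F1 score = 2·TP/(2·TP+FP+FN).
9: TP=38, FP=3+1+3+7=14, FN=2+2+0+0=4 → 76/94 = 0.8085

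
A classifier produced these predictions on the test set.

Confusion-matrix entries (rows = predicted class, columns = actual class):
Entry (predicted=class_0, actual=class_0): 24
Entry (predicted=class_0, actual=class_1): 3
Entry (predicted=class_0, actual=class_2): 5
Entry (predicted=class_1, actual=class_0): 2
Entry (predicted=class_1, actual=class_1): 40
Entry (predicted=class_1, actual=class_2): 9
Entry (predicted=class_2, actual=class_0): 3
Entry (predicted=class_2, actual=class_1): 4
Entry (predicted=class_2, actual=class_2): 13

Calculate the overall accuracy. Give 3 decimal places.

0.748

Accuracy = trace / total = (24+40+13=77) / 103 = 77/103 = 0.748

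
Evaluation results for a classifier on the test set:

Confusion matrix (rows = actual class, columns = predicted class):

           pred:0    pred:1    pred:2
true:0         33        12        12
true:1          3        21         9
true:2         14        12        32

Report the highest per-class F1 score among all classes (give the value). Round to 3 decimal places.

0.617

Per-class F1 score (2·TP/(2·TP+FP+FN)):
  0: TP=33, FP=3+14=17, FN=12+12=24 → 66/107 = 0.6168
  1: TP=21, FP=12+12=24, FN=3+9=12 → 42/78 = 0.5385
  2: TP=32, FP=12+9=21, FN=14+12=26 → 64/111 = 0.5766
Highest is class '0' with F1 score = 0.617.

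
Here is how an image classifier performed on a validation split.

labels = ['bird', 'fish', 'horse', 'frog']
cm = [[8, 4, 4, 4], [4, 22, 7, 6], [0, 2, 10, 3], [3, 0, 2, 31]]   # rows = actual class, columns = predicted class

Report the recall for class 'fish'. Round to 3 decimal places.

Treat 'fish' as positive and all other classes as negative.
recall = TP/(TP+FN).
fish: TP=22, FN=4+7+6=17 → 22/39 = 0.5641

0.564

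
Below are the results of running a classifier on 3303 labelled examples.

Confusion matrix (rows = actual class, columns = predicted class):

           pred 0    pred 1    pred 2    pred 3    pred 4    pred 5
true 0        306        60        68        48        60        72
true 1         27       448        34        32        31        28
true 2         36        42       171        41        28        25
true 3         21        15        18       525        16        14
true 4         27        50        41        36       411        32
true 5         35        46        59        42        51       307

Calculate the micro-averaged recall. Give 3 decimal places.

Micro-averaging pools counts across classes: ΣTP=2168, ΣFP=1135, ΣFN=1135.
Micro-recall = TP/(TP+FN) on pooled counts = 0.656 (equals overall accuracy in single-label multiclass).

0.656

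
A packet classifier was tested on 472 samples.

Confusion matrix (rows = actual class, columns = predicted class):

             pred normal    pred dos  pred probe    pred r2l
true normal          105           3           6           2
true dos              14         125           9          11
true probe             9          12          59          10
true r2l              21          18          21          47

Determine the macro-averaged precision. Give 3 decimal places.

0.697

Per-class precision (TP/(TP+FP)):
  normal: TP=105, FP=14+9+21=44 → 105/149 = 0.7047
  dos: TP=125, FP=3+12+18=33 → 125/158 = 0.7911
  probe: TP=59, FP=6+9+21=36 → 59/95 = 0.6211
  r2l: TP=47, FP=2+11+10=23 → 47/70 = 0.6714
Macro-precision = mean = (0.7047 + 0.7911 + 0.6211 + 0.6714) / 4 = 0.697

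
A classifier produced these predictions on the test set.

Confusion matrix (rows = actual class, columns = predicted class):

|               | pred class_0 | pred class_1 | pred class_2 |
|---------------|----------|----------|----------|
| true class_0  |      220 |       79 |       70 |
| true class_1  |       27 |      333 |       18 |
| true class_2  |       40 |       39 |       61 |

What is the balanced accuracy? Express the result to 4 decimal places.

Balanced accuracy = mean of per-class recall.
  class_0: recall = 220/369 = 0.59621
  class_1: recall = 333/378 = 0.88095
  class_2: recall = 61/140 = 0.43571
Mean = (0.59621 + 0.88095 + 0.43571) / 3 = 0.6376

0.6376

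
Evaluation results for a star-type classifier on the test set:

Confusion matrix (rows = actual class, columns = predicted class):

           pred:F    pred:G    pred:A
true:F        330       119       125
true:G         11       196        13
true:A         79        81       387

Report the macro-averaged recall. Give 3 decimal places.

Per-class recall (TP/(TP+FN)):
  F: TP=330, FN=119+125=244 → 330/574 = 0.5749
  G: TP=196, FN=11+13=24 → 196/220 = 0.8909
  A: TP=387, FN=79+81=160 → 387/547 = 0.7075
Macro-recall = mean = (0.5749 + 0.8909 + 0.7075) / 3 = 0.724

0.724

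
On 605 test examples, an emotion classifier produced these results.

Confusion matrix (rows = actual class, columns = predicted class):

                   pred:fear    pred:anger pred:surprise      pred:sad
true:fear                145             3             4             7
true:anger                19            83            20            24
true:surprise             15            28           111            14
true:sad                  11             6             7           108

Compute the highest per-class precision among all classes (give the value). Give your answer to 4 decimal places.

Per-class precision (TP/(TP+FP)):
  fear: TP=145, FP=19+15+11=45 → 145/190 = 0.76316
  anger: TP=83, FP=3+28+6=37 → 83/120 = 0.69167
  surprise: TP=111, FP=4+20+7=31 → 111/142 = 0.78169
  sad: TP=108, FP=7+24+14=45 → 108/153 = 0.70588
Highest is class 'surprise' with precision = 0.7817.

0.7817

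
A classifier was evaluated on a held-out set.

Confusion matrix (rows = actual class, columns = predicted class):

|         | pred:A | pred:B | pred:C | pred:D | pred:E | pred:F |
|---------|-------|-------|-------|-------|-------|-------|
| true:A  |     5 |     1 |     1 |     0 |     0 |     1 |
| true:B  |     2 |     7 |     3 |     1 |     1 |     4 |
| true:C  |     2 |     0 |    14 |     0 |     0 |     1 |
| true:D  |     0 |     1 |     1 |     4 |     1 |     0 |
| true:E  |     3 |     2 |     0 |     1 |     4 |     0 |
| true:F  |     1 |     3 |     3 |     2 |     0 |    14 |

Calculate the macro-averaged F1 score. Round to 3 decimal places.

Per-class F1 score (2·TP/(2·TP+FP+FN)):
  A: TP=5, FP=2+2+0+3+1=8, FN=1+1+0+0+1=3 → 10/21 = 0.4762
  B: TP=7, FP=1+0+1+2+3=7, FN=2+3+1+1+4=11 → 14/32 = 0.4375
  C: TP=14, FP=1+3+1+0+3=8, FN=2+0+0+0+1=3 → 28/39 = 0.7179
  D: TP=4, FP=0+1+0+1+2=4, FN=0+1+1+1+0=3 → 8/15 = 0.5333
  E: TP=4, FP=0+1+0+1+0=2, FN=3+2+0+1+0=6 → 8/16 = 0.5000
  F: TP=14, FP=1+4+1+0+0=6, FN=1+3+3+2+0=9 → 28/43 = 0.6512
Macro-F1 score = mean = (0.4762 + 0.4375 + 0.7179 + 0.5333 + 0.5000 + 0.6512) / 6 = 0.553

0.553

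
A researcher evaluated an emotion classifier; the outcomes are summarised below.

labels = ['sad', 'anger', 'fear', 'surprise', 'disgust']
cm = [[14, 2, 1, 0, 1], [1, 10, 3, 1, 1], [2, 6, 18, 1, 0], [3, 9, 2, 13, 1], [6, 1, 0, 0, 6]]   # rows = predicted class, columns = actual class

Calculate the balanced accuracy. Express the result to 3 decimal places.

Balanced accuracy = mean of per-class recall.
  sad: recall = 14/26 = 0.5385
  anger: recall = 10/28 = 0.3571
  fear: recall = 18/24 = 0.7500
  surprise: recall = 13/15 = 0.8667
  disgust: recall = 6/9 = 0.6667
Mean = (0.5385 + 0.3571 + 0.7500 + 0.8667 + 0.6667) / 5 = 0.636

0.636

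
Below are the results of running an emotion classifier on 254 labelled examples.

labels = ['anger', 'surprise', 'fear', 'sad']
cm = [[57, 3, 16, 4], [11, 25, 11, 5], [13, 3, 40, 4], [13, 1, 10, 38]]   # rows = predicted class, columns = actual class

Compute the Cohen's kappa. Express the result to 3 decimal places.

0.498

Observed agreement pₒ = trace/N = 160/254 = 0.6299
Expected agreement pₑ = Σ (rowᵢ·colᵢ)/N² = (94·80 + 32·52 + 77·60 + 51·62)/254² = 0.2630
κ = (pₒ − pₑ)/(1 − pₑ) = (0.6299 − 0.2630)/(1 − 0.2630) = 0.498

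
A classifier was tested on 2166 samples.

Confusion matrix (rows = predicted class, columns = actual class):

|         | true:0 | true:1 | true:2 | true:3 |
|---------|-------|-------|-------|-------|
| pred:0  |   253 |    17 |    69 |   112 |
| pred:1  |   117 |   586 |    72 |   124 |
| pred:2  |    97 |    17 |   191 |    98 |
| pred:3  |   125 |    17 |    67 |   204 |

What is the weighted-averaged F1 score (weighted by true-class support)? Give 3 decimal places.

0.551

Per-class F1 score (2·TP/(2·TP+FP+FN)):
  0: TP=253, FP=17+69+112=198, FN=117+97+125=339 → 506/1043 = 0.4851
  1: TP=586, FP=117+72+124=313, FN=17+17+17=51 → 1172/1536 = 0.7630
  2: TP=191, FP=97+17+98=212, FN=69+72+67=208 → 382/802 = 0.4763
  3: TP=204, FP=125+17+67=209, FN=112+124+98=334 → 408/951 = 0.4290
Weighted-F1 score = Σ (supportᵢ/N)·F1 scoreᵢ with N=2166: (592/2166)·0.4851 + (637/2166)·0.7630 + (399/2166)·0.4763 + (538/2166)·0.4290 = 0.551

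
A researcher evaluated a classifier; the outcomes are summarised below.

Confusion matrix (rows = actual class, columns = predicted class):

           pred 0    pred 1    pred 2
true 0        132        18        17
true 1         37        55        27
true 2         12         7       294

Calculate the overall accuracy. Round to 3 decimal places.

Accuracy = trace / total = (132+55+294=481) / 599 = 481/599 = 0.803

0.803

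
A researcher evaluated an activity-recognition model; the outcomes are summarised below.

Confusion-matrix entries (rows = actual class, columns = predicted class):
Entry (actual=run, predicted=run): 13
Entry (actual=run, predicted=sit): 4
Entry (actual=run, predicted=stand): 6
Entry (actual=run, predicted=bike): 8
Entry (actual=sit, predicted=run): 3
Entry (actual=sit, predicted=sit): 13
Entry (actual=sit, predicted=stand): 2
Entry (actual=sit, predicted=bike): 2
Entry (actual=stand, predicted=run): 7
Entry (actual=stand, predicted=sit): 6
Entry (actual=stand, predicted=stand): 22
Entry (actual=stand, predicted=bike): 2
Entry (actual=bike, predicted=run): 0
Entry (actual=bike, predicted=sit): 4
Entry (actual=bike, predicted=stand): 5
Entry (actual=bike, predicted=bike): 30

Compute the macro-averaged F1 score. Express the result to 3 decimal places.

0.597

Per-class F1 score (2·TP/(2·TP+FP+FN)):
  run: TP=13, FP=3+7+0=10, FN=4+6+8=18 → 26/54 = 0.4815
  sit: TP=13, FP=4+6+4=14, FN=3+2+2=7 → 26/47 = 0.5532
  stand: TP=22, FP=6+2+5=13, FN=7+6+2=15 → 44/72 = 0.6111
  bike: TP=30, FP=8+2+2=12, FN=0+4+5=9 → 60/81 = 0.7407
Macro-F1 score = mean = (0.4815 + 0.5532 + 0.6111 + 0.7407) / 4 = 0.597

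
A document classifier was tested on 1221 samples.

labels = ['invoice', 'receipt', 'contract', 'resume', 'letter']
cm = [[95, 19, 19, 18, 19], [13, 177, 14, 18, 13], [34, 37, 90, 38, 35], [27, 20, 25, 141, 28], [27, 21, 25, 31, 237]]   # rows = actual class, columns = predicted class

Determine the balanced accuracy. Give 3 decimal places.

0.595

Balanced accuracy = mean of per-class recall.
  invoice: recall = 95/170 = 0.5588
  receipt: recall = 177/235 = 0.7532
  contract: recall = 90/234 = 0.3846
  resume: recall = 141/241 = 0.5851
  letter: recall = 237/341 = 0.6950
Mean = (0.5588 + 0.7532 + 0.3846 + 0.5851 + 0.6950) / 5 = 0.595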